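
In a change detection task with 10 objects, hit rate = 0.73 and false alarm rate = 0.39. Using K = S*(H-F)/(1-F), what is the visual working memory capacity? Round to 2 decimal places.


K = S * (H - F) / (1 - F)
H - F = 0.34
1 - F = 0.61
K = 10 * 0.34 / 0.61
= 5.57


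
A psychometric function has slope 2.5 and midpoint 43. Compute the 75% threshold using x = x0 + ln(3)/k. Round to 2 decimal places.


At P = 0.75: 0.75 = 1/(1 + e^(-k*(x-x0)))
Solving: e^(-k*(x-x0)) = 1/3
x = x0 + ln(3)/k
ln(3) = 1.0986
x = 43 + 1.0986/2.5
= 43 + 0.4394
= 43.44


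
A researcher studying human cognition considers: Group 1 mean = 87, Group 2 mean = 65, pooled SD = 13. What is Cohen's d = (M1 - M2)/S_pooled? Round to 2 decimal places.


Cohen's d = (M1 - M2) / S_pooled
= (87 - 65) / 13
= 22 / 13
= 1.69


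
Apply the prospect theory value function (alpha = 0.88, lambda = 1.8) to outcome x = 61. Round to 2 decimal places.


Since x = 61 >= 0, use v(x) = x^0.88
61^0.88 = 37.2469
v(61) = 37.25


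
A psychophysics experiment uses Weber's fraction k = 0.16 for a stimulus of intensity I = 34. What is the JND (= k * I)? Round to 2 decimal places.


JND = k * I
JND = 0.16 * 34
= 5.44


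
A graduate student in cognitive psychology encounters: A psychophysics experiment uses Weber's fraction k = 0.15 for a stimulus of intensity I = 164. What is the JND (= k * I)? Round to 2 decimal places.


JND = k * I
JND = 0.15 * 164
= 24.60


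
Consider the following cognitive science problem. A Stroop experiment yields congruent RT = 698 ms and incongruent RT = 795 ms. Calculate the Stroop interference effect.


Stroop effect = RT(incongruent) - RT(congruent)
= 795 - 698
= 97 ms


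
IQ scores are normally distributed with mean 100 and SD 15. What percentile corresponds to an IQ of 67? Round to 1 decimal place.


z = (IQ - mean) / SD
z = (67 - 100) / 15 = -2.2
Percentile = Phi(-2.2) * 100
Phi(-2.2) = 0.013903
= 1.4


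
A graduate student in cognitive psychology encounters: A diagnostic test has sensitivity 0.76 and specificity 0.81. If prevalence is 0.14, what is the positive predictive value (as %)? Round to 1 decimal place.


PPV = (sens * prev) / (sens * prev + (1-spec) * (1-prev))
Numerator = 0.76 * 0.14 = 0.1064
P(positive and no disease) = (1 - spec) * (1 - prev) = (1 - 0.81) * (1 - 0.14) = 0.1634
Denominator = 0.1064 + 0.1634 = 0.2698
PPV = 0.1064 / 0.2698 = 0.394366
As percentage = 39.4


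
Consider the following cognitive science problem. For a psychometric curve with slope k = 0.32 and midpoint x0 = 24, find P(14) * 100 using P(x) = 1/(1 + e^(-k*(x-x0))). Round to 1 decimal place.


P(x) = 1/(1 + e^(-0.32*(14 - 24)))
Exponent = -0.32 * -10 = 3.2
e^(3.2) = 24.53253
P = 1/(1 + 24.53253) = 0.039166
Percentage = 3.9


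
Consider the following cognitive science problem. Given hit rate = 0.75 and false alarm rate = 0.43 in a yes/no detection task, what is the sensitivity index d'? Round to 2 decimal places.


d' = z(HR) - z(FAR)
z(0.75) = 0.6745
z(0.43) = -0.1764
d' = 0.6745 - -0.1764
= 0.85


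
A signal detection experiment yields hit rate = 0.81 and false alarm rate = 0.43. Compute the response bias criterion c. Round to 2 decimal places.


c = -0.5 * (z(HR) + z(FAR))
z(0.81) = 0.8779
z(0.43) = -0.1764
c = -0.5 * (0.8779 + -0.1764)
= -0.5 * 0.7015
= -0.35


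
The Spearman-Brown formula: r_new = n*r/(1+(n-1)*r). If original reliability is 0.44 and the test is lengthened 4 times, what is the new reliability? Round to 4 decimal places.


r_new = n*r / (1 + (n-1)*r)
Numerator = 4 * 0.44 = 1.76
Denominator = 1 + 3 * 0.44 = 2.32
r_new = 1.76 / 2.32
= 0.7586


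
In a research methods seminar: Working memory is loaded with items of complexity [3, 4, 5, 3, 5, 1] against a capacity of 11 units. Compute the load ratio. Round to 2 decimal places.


Total complexity = 3 + 4 + 5 + 3 + 5 + 1 = 21
Load = total / capacity = 21 / 11
= 1.91


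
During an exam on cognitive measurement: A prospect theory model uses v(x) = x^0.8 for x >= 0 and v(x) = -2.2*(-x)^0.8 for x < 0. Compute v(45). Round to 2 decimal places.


Since x = 45 >= 0, use v(x) = x^0.8
45^0.8 = 21.017
v(45) = 21.02


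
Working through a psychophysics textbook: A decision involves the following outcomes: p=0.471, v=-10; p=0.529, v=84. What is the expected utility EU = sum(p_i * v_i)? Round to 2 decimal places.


EU = sum(p_i * v_i)
0.471 * -10 = -4.71
0.529 * 84 = 44.436
EU = -4.71 + 44.436
= 39.73


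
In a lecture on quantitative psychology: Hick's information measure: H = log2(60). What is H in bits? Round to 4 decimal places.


H = log2(n)
H = log2(60)
= 5.9069


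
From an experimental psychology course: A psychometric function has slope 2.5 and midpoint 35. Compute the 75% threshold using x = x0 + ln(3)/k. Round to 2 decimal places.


At P = 0.75: 0.75 = 1/(1 + e^(-k*(x-x0)))
Solving: e^(-k*(x-x0)) = 1/3
x = x0 + ln(3)/k
ln(3) = 1.0986
x = 35 + 1.0986/2.5
= 35 + 0.4394
= 35.44


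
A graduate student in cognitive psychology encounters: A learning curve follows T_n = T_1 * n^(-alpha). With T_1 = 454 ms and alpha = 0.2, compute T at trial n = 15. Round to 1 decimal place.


T_n = 454 * 15^(-0.2)
15^(-0.2) = 0.581811
T_n = 454 * 0.581811
= 264.1 ms


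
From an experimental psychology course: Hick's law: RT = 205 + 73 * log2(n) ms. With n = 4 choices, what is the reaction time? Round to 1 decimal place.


RT = 205 + 73 * log2(4)
log2(4) = 2.0
RT = 205 + 73 * 2.0
= 205 + 146.0
= 351.0 ms


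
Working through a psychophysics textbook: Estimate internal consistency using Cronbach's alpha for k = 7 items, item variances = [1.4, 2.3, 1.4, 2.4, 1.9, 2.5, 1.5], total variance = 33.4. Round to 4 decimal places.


alpha = (k/(k-1)) * (1 - sum(s_i^2)/s_total^2)
sum(item variances) = 13.4
k/(k-1) = 7/6 = 1.166667
1 - 13.4/33.4 = 1 - 0.401198 = 0.598802
alpha = 1.166667 * 0.598802
= 0.6986


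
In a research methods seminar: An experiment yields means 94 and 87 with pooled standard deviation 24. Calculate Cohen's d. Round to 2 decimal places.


Cohen's d = (M1 - M2) / S_pooled
= (94 - 87) / 24
= 7 / 24
= 0.29


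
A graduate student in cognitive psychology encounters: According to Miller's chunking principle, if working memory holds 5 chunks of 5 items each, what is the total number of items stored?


Total items = chunks * items_per_chunk
= 5 * 5
= 25


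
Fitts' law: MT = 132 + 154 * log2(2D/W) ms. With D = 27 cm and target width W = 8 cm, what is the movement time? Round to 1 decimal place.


MT = 132 + 154 * log2(2*27/8)
2D/W = 6.75
log2(6.75) = 2.7549
MT = 132 + 154 * 2.7549
= 556.3 ms


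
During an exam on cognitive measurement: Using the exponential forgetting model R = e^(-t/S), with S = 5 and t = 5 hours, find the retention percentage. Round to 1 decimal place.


R = e^(-t/S)
-t/S = -5/5 = -1.0
R = e^(-1.0) = 0.367879
Percentage = 0.367879 * 100
= 36.8


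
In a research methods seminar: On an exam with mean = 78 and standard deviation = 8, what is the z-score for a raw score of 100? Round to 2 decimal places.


z = (X - mu) / sigma
= (100 - 78) / 8
= 22 / 8
= 2.75


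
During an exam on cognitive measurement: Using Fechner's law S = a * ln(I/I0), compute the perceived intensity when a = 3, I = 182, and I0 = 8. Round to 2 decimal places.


S = 3 * ln(182/8)
I/I0 = 22.75
ln(22.75) = 3.1246
S = 3 * 3.1246
= 9.37


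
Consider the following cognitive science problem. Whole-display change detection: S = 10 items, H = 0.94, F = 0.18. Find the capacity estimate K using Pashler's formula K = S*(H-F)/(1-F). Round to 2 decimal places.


K = S * (H - F) / (1 - F)
H - F = 0.76
1 - F = 0.82
K = 10 * 0.76 / 0.82
= 9.27


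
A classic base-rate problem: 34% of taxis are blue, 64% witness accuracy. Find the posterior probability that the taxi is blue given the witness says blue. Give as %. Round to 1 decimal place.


P(blue | says blue) = P(says blue | blue)*P(blue) / [P(says blue | blue)*P(blue) + P(says blue | not blue)*P(not blue)]
Numerator = 0.64 * 0.34 = 0.2176
False identification = 0.36 * 0.66 = 0.2376
P = 0.2176 / (0.2176 + 0.2376)
= 0.2176 / 0.4552
As percentage = 47.8


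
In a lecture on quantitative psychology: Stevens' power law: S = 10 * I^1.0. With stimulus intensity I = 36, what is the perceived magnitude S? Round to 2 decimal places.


S = 10 * 36^1.0
36^1.0 = 36.0
S = 10 * 36.0
= 360.00


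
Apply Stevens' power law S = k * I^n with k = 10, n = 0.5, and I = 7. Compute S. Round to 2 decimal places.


S = 10 * 7^0.5
7^0.5 = 2.6458
S = 10 * 2.6458
= 26.46


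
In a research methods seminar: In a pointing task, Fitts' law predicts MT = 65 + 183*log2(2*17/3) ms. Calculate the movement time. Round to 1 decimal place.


MT = 65 + 183 * log2(2*17/3)
2D/W = 11.333333
log2(11.333333) = 3.5025
MT = 65 + 183 * 3.5025
= 706.0 ms


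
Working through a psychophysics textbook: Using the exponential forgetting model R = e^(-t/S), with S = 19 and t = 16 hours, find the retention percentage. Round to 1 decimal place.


R = e^(-t/S)
-t/S = -16/19 = -0.842105
R = e^(-0.842105) = 0.430803
Percentage = 0.430803 * 100
= 43.1


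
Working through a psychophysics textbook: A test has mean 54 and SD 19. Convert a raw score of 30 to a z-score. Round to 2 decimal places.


z = (X - mu) / sigma
= (30 - 54) / 19
= -24 / 19
= -1.26


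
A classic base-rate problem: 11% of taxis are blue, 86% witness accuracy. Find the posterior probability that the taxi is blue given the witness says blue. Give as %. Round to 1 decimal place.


P(blue | says blue) = P(says blue | blue)*P(blue) / [P(says blue | blue)*P(blue) + P(says blue | not blue)*P(not blue)]
Numerator = 0.86 * 0.11 = 0.0946
False identification = 0.14 * 0.89 = 0.1246
P = 0.0946 / (0.0946 + 0.1246)
= 0.0946 / 0.2192
As percentage = 43.2


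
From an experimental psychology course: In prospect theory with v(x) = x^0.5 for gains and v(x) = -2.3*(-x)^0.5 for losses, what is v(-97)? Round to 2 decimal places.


Since x = -97 < 0, use v(x) = -lambda*(-x)^alpha
(-x) = 97
97^0.5 = 9.8489
v(-97) = -2.3 * 9.8489
= -22.65


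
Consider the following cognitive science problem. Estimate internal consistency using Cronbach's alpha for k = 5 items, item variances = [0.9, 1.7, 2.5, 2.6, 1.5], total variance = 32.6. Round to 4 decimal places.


alpha = (k/(k-1)) * (1 - sum(s_i^2)/s_total^2)
sum(item variances) = 9.2
k/(k-1) = 5/4 = 1.25
1 - 9.2/32.6 = 1 - 0.282209 = 0.717791
alpha = 1.25 * 0.717791
= 0.8972


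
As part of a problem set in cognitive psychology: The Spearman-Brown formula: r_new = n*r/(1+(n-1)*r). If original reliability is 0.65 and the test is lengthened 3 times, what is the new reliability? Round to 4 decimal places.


r_new = n*r / (1 + (n-1)*r)
Numerator = 3 * 0.65 = 1.95
Denominator = 1 + 2 * 0.65 = 2.3
r_new = 1.95 / 2.3
= 0.8478


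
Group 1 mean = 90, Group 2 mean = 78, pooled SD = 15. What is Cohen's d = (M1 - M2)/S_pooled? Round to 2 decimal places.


Cohen's d = (M1 - M2) / S_pooled
= (90 - 78) / 15
= 12 / 15
= 0.80


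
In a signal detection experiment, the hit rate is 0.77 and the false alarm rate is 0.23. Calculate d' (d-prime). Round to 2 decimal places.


d' = z(HR) - z(FAR)
z(0.77) = 0.7388
z(0.23) = -0.7388
d' = 0.7388 - -0.7388
= 1.48


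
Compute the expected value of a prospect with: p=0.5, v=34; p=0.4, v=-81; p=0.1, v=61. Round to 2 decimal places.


EU = sum(p_i * v_i)
0.5 * 34 = 17.0
0.4 * -81 = -32.4
0.1 * 61 = 6.1
EU = 17.0 + -32.4 + 6.1
= -9.30


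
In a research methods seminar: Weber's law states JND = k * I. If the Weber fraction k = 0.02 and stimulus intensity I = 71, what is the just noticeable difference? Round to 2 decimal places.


JND = k * I
JND = 0.02 * 71
= 1.42


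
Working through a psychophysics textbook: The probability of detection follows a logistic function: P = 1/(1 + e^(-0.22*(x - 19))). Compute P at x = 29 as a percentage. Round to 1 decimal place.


P(x) = 1/(1 + e^(-0.22*(29 - 19)))
Exponent = -0.22 * 10 = -2.2
e^(-2.2) = 0.110803
P = 1/(1 + 0.110803) = 0.90025
Percentage = 90.0


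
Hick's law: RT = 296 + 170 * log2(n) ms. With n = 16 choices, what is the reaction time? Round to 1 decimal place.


RT = 296 + 170 * log2(16)
log2(16) = 4.0
RT = 296 + 170 * 4.0
= 296 + 680.0
= 976.0 ms


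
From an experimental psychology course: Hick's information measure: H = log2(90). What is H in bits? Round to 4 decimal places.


H = log2(n)
H = log2(90)
= 6.4919


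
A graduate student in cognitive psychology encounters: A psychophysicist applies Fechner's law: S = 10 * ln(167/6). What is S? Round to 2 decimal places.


S = 10 * ln(167/6)
I/I0 = 27.833333
ln(27.833333) = 3.3262
S = 10 * 3.3262
= 33.26


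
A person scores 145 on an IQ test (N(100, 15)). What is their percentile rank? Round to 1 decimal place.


z = (IQ - mean) / SD
z = (145 - 100) / 15 = 3.0
Percentile = Phi(3.0) * 100
Phi(3.0) = 0.99865
= 99.9


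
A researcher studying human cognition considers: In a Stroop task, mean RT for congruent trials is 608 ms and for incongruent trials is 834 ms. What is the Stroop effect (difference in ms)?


Stroop effect = RT(incongruent) - RT(congruent)
= 834 - 608
= 226 ms


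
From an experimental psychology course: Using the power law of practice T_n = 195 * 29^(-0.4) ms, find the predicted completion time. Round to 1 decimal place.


T_n = 195 * 29^(-0.4)
29^(-0.4) = 0.26004
T_n = 195 * 0.26004
= 50.7 ms


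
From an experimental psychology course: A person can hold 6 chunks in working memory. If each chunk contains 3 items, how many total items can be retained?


Total items = chunks * items_per_chunk
= 6 * 3
= 18


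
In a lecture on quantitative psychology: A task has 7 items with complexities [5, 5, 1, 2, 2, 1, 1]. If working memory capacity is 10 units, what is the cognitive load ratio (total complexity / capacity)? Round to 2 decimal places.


Total complexity = 5 + 5 + 1 + 2 + 2 + 1 + 1 = 17
Load = total / capacity = 17 / 10
= 1.70


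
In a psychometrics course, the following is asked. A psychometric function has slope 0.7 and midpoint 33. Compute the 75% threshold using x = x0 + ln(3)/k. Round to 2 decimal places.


At P = 0.75: 0.75 = 1/(1 + e^(-k*(x-x0)))
Solving: e^(-k*(x-x0)) = 1/3
x = x0 + ln(3)/k
ln(3) = 1.0986
x = 33 + 1.0986/0.7
= 33 + 1.5694
= 34.57


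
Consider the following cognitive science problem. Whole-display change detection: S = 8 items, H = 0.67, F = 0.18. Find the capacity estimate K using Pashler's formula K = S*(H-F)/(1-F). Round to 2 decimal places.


K = S * (H - F) / (1 - F)
H - F = 0.49
1 - F = 0.82
K = 8 * 0.49 / 0.82
= 4.78


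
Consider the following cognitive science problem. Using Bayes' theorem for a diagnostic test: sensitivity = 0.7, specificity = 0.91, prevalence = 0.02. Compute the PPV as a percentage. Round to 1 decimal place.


PPV = (sens * prev) / (sens * prev + (1-spec) * (1-prev))
Numerator = 0.7 * 0.02 = 0.014
P(positive and no disease) = (1 - spec) * (1 - prev) = (1 - 0.91) * (1 - 0.02) = 0.0882
Denominator = 0.014 + 0.0882 = 0.1022
PPV = 0.014 / 0.1022 = 0.136986
As percentage = 13.7


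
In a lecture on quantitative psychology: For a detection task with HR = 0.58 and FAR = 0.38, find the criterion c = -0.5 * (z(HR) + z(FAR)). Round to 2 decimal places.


c = -0.5 * (z(HR) + z(FAR))
z(0.58) = 0.2019
z(0.38) = -0.3055
c = -0.5 * (0.2019 + -0.3055)
= -0.5 * -0.1036
= 0.05


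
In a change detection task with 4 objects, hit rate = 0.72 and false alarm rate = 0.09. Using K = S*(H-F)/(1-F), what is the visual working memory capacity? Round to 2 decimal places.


K = S * (H - F) / (1 - F)
H - F = 0.63
1 - F = 0.91
K = 4 * 0.63 / 0.91
= 2.77


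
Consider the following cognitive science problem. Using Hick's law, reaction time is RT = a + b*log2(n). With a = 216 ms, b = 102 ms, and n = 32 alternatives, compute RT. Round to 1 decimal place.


RT = 216 + 102 * log2(32)
log2(32) = 5.0
RT = 216 + 102 * 5.0
= 216 + 510.0
= 726.0 ms


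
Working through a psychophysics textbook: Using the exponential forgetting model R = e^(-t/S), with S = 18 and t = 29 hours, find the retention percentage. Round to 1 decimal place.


R = e^(-t/S)
-t/S = -29/18 = -1.611111
R = e^(-1.611111) = 0.199666
Percentage = 0.199666 * 100
= 20.0


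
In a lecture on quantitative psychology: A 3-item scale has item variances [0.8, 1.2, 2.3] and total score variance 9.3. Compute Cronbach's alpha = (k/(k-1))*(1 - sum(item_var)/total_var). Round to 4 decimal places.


alpha = (k/(k-1)) * (1 - sum(s_i^2)/s_total^2)
sum(item variances) = 4.3
k/(k-1) = 3/2 = 1.5
1 - 4.3/9.3 = 1 - 0.462366 = 0.537634
alpha = 1.5 * 0.537634
= 0.8065


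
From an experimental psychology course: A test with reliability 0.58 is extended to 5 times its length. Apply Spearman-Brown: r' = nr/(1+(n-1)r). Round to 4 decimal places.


r_new = n*r / (1 + (n-1)*r)
Numerator = 5 * 0.58 = 2.9
Denominator = 1 + 4 * 0.58 = 3.32
r_new = 2.9 / 3.32
= 0.8735


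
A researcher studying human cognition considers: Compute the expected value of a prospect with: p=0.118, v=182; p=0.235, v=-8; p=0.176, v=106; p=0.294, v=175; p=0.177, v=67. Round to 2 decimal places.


EU = sum(p_i * v_i)
0.118 * 182 = 21.476
0.235 * -8 = -1.88
0.176 * 106 = 18.656
0.294 * 175 = 51.45
0.177 * 67 = 11.859
EU = 21.476 + -1.88 + 18.656 + 51.45 + 11.859
= 101.56


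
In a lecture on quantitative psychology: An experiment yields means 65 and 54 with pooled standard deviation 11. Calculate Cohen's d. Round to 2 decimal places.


Cohen's d = (M1 - M2) / S_pooled
= (65 - 54) / 11
= 11 / 11
= 1.00


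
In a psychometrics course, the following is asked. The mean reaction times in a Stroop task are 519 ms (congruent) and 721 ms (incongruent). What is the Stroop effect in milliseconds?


Stroop effect = RT(incongruent) - RT(congruent)
= 721 - 519
= 202 ms


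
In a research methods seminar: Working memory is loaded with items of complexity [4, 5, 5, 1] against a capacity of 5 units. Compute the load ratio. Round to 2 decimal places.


Total complexity = 4 + 5 + 5 + 1 = 15
Load = total / capacity = 15 / 5
= 3.00


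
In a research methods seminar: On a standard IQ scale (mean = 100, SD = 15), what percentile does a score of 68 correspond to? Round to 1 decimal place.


z = (IQ - mean) / SD
z = (68 - 100) / 15 = -2.1333
Percentile = Phi(-2.1333) * 100
Phi(-2.1333) = 0.01645
= 1.6


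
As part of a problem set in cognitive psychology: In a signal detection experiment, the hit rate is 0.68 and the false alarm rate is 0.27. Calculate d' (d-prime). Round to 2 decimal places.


d' = z(HR) - z(FAR)
z(0.68) = 0.4677
z(0.27) = -0.6128
d' = 0.4677 - -0.6128
= 1.08


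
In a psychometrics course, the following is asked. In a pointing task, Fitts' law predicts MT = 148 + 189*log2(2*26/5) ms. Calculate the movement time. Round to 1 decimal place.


MT = 148 + 189 * log2(2*26/5)
2D/W = 10.4
log2(10.4) = 3.3785
MT = 148 + 189 * 3.3785
= 786.5 ms


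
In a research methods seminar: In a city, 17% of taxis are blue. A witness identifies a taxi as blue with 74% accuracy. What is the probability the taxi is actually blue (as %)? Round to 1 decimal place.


P(blue | says blue) = P(says blue | blue)*P(blue) / [P(says blue | blue)*P(blue) + P(says blue | not blue)*P(not blue)]
Numerator = 0.74 * 0.17 = 0.1258
False identification = 0.26 * 0.83 = 0.2158
P = 0.1258 / (0.1258 + 0.2158)
= 0.1258 / 0.3416
As percentage = 36.8


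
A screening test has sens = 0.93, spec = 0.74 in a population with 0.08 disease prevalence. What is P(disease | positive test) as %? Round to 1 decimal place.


PPV = (sens * prev) / (sens * prev + (1-spec) * (1-prev))
Numerator = 0.93 * 0.08 = 0.0744
P(positive and no disease) = (1 - spec) * (1 - prev) = (1 - 0.74) * (1 - 0.08) = 0.2392
Denominator = 0.0744 + 0.2392 = 0.3136
PPV = 0.0744 / 0.3136 = 0.237245
As percentage = 23.7


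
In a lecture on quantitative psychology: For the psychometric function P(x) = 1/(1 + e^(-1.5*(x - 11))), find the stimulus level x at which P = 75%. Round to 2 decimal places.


At P = 0.75: 0.75 = 1/(1 + e^(-k*(x-x0)))
Solving: e^(-k*(x-x0)) = 1/3
x = x0 + ln(3)/k
ln(3) = 1.0986
x = 11 + 1.0986/1.5
= 11 + 0.7324
= 11.73


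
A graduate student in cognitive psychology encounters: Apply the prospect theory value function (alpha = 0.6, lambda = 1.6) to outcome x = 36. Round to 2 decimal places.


Since x = 36 >= 0, use v(x) = x^0.6
36^0.6 = 8.5858
v(36) = 8.59


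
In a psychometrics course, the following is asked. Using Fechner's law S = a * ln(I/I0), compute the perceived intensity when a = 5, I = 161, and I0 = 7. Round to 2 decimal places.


S = 5 * ln(161/7)
I/I0 = 23.0
ln(23.0) = 3.1355
S = 5 * 3.1355
= 15.68


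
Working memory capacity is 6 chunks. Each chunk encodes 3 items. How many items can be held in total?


Total items = chunks * items_per_chunk
= 6 * 3
= 18


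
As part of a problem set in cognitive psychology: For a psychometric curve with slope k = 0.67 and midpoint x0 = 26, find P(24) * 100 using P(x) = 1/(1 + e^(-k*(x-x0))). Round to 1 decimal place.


P(x) = 1/(1 + e^(-0.67*(24 - 26)))
Exponent = -0.67 * -2 = 1.34
e^(1.34) = 3.819044
P = 1/(1 + 3.819044) = 0.20751
Percentage = 20.8


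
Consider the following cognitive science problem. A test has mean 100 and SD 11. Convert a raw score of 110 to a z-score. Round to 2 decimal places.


z = (X - mu) / sigma
= (110 - 100) / 11
= 10 / 11
= 0.91


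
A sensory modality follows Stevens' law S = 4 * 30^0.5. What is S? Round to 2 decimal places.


S = 4 * 30^0.5
30^0.5 = 5.4772
S = 4 * 5.4772
= 21.91


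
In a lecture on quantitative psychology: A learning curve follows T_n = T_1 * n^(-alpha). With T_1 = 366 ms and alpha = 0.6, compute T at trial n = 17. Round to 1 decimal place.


T_n = 366 * 17^(-0.6)
17^(-0.6) = 0.182697
T_n = 366 * 0.182697
= 66.9 ms


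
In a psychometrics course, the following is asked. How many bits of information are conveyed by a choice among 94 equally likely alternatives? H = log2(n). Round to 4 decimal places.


H = log2(n)
H = log2(94)
= 6.5546


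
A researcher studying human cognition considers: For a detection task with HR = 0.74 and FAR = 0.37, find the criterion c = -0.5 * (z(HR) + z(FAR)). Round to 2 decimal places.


c = -0.5 * (z(HR) + z(FAR))
z(0.74) = 0.6433
z(0.37) = -0.3319
c = -0.5 * (0.6433 + -0.3319)
= -0.5 * 0.3114
= -0.16


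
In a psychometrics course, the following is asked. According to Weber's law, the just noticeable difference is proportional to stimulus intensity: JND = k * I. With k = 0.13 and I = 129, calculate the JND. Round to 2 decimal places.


JND = k * I
JND = 0.13 * 129
= 16.77


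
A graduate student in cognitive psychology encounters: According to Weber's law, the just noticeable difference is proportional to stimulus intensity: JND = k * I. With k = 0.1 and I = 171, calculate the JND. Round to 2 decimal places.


JND = k * I
JND = 0.1 * 171
= 17.10


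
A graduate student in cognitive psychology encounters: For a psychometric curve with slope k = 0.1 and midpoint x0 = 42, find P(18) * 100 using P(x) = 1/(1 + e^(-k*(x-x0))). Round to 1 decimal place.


P(x) = 1/(1 + e^(-0.1*(18 - 42)))
Exponent = -0.1 * -24 = 2.4
e^(2.4) = 11.023176
P = 1/(1 + 11.023176) = 0.083173
Percentage = 8.3


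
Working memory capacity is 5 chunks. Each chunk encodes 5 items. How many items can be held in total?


Total items = chunks * items_per_chunk
= 5 * 5
= 25


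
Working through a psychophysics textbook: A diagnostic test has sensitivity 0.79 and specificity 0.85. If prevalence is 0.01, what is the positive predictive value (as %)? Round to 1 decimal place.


PPV = (sens * prev) / (sens * prev + (1-spec) * (1-prev))
Numerator = 0.79 * 0.01 = 0.0079
P(positive and no disease) = (1 - spec) * (1 - prev) = (1 - 0.85) * (1 - 0.01) = 0.1485
Denominator = 0.0079 + 0.1485 = 0.1564
PPV = 0.0079 / 0.1564 = 0.050512
As percentage = 5.1


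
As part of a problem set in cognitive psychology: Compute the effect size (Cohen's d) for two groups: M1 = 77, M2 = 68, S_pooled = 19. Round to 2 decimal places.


Cohen's d = (M1 - M2) / S_pooled
= (77 - 68) / 19
= 9 / 19
= 0.47


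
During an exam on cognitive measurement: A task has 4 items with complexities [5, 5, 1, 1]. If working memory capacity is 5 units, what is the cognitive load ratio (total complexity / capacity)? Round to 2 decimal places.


Total complexity = 5 + 5 + 1 + 1 = 12
Load = total / capacity = 12 / 5
= 2.40


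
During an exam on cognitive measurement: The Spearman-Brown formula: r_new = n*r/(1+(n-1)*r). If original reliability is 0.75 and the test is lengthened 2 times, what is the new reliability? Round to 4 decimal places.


r_new = n*r / (1 + (n-1)*r)
Numerator = 2 * 0.75 = 1.5
Denominator = 1 + 1 * 0.75 = 1.75
r_new = 1.5 / 1.75
= 0.8571


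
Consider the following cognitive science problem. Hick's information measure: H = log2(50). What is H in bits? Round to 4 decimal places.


H = log2(n)
H = log2(50)
= 5.6439


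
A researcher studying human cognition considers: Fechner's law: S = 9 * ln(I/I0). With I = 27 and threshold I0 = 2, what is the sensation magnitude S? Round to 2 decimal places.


S = 9 * ln(27/2)
I/I0 = 13.5
ln(13.5) = 2.6027
S = 9 * 2.6027
= 23.42


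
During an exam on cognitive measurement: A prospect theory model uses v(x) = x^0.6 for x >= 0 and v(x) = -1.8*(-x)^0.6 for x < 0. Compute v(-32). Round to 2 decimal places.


Since x = -32 < 0, use v(x) = -lambda*(-x)^alpha
(-x) = 32
32^0.6 = 8.0
v(-32) = -1.8 * 8.0
= -14.40


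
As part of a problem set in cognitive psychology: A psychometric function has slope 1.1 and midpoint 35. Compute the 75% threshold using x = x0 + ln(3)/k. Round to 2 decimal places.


At P = 0.75: 0.75 = 1/(1 + e^(-k*(x-x0)))
Solving: e^(-k*(x-x0)) = 1/3
x = x0 + ln(3)/k
ln(3) = 1.0986
x = 35 + 1.0986/1.1
= 35 + 0.9987
= 36.00


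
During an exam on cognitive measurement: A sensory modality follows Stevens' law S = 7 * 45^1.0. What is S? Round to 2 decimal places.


S = 7 * 45^1.0
45^1.0 = 45.0
S = 7 * 45.0
= 315.00


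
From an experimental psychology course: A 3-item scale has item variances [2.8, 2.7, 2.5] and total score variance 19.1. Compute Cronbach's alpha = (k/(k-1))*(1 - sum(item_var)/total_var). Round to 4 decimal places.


alpha = (k/(k-1)) * (1 - sum(s_i^2)/s_total^2)
sum(item variances) = 8.0
k/(k-1) = 3/2 = 1.5
1 - 8.0/19.1 = 1 - 0.418848 = 0.581152
alpha = 1.5 * 0.581152
= 0.8717


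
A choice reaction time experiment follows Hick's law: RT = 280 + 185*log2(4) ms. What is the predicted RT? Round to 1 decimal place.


RT = 280 + 185 * log2(4)
log2(4) = 2.0
RT = 280 + 185 * 2.0
= 280 + 370.0
= 650.0 ms


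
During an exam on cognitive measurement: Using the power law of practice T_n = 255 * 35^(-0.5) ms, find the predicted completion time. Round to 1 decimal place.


T_n = 255 * 35^(-0.5)
35^(-0.5) = 0.169031
T_n = 255 * 0.169031
= 43.1 ms


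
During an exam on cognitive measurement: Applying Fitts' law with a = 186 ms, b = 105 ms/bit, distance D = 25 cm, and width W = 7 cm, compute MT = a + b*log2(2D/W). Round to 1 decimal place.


MT = 186 + 105 * log2(2*25/7)
2D/W = 7.142857
log2(7.142857) = 2.8365
MT = 186 + 105 * 2.8365
= 483.8 ms


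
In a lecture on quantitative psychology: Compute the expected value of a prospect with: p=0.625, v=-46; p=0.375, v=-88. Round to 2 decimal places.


EU = sum(p_i * v_i)
0.625 * -46 = -28.75
0.375 * -88 = -33.0
EU = -28.75 + -33.0
= -61.75


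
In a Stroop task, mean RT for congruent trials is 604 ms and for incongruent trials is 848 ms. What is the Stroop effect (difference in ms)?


Stroop effect = RT(incongruent) - RT(congruent)
= 848 - 604
= 244 ms


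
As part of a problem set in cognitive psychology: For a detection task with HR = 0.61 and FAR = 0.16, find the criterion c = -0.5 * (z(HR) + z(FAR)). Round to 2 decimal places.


c = -0.5 * (z(HR) + z(FAR))
z(0.61) = 0.2793
z(0.16) = -0.9945
c = -0.5 * (0.2793 + -0.9945)
= -0.5 * -0.7152
= 0.36


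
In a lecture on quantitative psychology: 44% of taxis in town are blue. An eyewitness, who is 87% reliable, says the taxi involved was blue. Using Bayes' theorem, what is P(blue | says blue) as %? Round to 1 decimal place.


P(blue | says blue) = P(says blue | blue)*P(blue) / [P(says blue | blue)*P(blue) + P(says blue | not blue)*P(not blue)]
Numerator = 0.87 * 0.44 = 0.3828
False identification = 0.13 * 0.56 = 0.0728
P = 0.3828 / (0.3828 + 0.0728)
= 0.3828 / 0.4556
As percentage = 84.0


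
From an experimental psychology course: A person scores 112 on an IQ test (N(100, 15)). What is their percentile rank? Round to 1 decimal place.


z = (IQ - mean) / SD
z = (112 - 100) / 15 = 0.8
Percentile = Phi(0.8) * 100
Phi(0.8) = 0.788145
= 78.8


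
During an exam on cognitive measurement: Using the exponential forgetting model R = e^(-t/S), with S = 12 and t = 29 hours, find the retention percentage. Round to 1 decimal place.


R = e^(-t/S)
-t/S = -29/12 = -2.416667
R = e^(-2.416667) = 0.089218
Percentage = 0.089218 * 100
= 8.9


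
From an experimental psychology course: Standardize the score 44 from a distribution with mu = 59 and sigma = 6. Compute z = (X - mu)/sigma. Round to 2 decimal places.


z = (X - mu) / sigma
= (44 - 59) / 6
= -15 / 6
= -2.50


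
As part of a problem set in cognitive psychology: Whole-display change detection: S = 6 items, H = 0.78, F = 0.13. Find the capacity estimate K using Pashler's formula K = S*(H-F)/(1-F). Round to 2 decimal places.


K = S * (H - F) / (1 - F)
H - F = 0.65
1 - F = 0.87
K = 6 * 0.65 / 0.87
= 4.48


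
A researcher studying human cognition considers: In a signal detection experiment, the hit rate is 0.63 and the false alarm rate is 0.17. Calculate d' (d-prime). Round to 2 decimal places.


d' = z(HR) - z(FAR)
z(0.63) = 0.3319
z(0.17) = -0.9542
d' = 0.3319 - -0.9542
= 1.29


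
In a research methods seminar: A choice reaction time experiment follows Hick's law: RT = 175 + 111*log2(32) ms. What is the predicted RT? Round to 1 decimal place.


RT = 175 + 111 * log2(32)
log2(32) = 5.0
RT = 175 + 111 * 5.0
= 175 + 555.0
= 730.0 ms


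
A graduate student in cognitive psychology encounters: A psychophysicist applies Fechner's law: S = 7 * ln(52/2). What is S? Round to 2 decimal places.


S = 7 * ln(52/2)
I/I0 = 26.0
ln(26.0) = 3.2581
S = 7 * 3.2581
= 22.81


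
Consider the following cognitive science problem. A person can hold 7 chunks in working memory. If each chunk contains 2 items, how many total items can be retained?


Total items = chunks * items_per_chunk
= 7 * 2
= 14


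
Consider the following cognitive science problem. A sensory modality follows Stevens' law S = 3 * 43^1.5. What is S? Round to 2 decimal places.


S = 3 * 43^1.5
43^1.5 = 281.9699
S = 3 * 281.9699
= 845.91


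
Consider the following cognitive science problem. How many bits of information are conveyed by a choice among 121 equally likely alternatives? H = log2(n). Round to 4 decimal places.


H = log2(n)
H = log2(121)
= 6.9189


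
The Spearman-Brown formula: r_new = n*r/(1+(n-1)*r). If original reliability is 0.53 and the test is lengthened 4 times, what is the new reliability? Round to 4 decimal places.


r_new = n*r / (1 + (n-1)*r)
Numerator = 4 * 0.53 = 2.12
Denominator = 1 + 3 * 0.53 = 2.59
r_new = 2.12 / 2.59
= 0.8185


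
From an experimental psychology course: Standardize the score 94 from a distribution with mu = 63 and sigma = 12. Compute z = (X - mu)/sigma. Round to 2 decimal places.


z = (X - mu) / sigma
= (94 - 63) / 12
= 31 / 12
= 2.58


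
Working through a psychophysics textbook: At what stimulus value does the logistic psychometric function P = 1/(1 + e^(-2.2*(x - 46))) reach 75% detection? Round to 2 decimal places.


At P = 0.75: 0.75 = 1/(1 + e^(-k*(x-x0)))
Solving: e^(-k*(x-x0)) = 1/3
x = x0 + ln(3)/k
ln(3) = 1.0986
x = 46 + 1.0986/2.2
= 46 + 0.4994
= 46.50


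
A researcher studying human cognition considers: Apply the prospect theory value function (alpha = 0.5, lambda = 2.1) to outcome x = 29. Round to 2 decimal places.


Since x = 29 >= 0, use v(x) = x^0.5
29^0.5 = 5.3852
v(29) = 5.39


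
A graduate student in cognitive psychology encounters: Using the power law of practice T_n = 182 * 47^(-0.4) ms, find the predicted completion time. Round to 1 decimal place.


T_n = 182 * 47^(-0.4)
47^(-0.4) = 0.214368
T_n = 182 * 0.214368
= 39.0 ms


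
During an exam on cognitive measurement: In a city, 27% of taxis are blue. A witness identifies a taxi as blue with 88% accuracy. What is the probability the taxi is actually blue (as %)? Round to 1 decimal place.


P(blue | says blue) = P(says blue | blue)*P(blue) / [P(says blue | blue)*P(blue) + P(says blue | not blue)*P(not blue)]
Numerator = 0.88 * 0.27 = 0.2376
False identification = 0.12 * 0.73 = 0.0876
P = 0.2376 / (0.2376 + 0.0876)
= 0.2376 / 0.3252
As percentage = 73.1


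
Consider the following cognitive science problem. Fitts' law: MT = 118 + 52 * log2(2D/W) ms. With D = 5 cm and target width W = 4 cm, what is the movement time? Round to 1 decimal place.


MT = 118 + 52 * log2(2*5/4)
2D/W = 2.5
log2(2.5) = 1.3219
MT = 118 + 52 * 1.3219
= 186.7 ms


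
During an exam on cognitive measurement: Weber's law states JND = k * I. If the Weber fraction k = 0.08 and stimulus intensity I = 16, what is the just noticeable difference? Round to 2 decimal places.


JND = k * I
JND = 0.08 * 16
= 1.28


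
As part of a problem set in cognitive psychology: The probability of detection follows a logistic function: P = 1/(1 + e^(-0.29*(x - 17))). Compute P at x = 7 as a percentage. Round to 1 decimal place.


P(x) = 1/(1 + e^(-0.29*(7 - 17)))
Exponent = -0.29 * -10 = 2.9
e^(2.9) = 18.174145
P = 1/(1 + 18.174145) = 0.052154
Percentage = 5.2


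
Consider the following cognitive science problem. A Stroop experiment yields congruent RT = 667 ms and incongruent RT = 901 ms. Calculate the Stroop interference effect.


Stroop effect = RT(incongruent) - RT(congruent)
= 901 - 667
= 234 ms


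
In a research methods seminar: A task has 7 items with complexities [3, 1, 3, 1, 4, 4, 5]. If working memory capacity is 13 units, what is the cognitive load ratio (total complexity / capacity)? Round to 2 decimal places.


Total complexity = 3 + 1 + 3 + 1 + 4 + 4 + 5 = 21
Load = total / capacity = 21 / 13
= 1.62


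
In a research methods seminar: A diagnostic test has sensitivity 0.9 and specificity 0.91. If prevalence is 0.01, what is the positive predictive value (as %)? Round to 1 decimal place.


PPV = (sens * prev) / (sens * prev + (1-spec) * (1-prev))
Numerator = 0.9 * 0.01 = 0.009
P(positive and no disease) = (1 - spec) * (1 - prev) = (1 - 0.91) * (1 - 0.01) = 0.0891
Denominator = 0.009 + 0.0891 = 0.0981
PPV = 0.009 / 0.0981 = 0.091743
As percentage = 9.2


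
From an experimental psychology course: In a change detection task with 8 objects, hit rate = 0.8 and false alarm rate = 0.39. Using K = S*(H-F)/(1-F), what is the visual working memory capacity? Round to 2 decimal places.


K = S * (H - F) / (1 - F)
H - F = 0.41
1 - F = 0.61
K = 8 * 0.41 / 0.61
= 5.38


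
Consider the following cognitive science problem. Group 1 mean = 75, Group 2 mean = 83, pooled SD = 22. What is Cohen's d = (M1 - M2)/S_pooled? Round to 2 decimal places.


Cohen's d = (M1 - M2) / S_pooled
= (75 - 83) / 22
= -8 / 22
= -0.36


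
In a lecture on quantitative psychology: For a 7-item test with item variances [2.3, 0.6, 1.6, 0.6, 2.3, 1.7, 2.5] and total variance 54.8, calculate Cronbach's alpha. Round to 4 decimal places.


alpha = (k/(k-1)) * (1 - sum(s_i^2)/s_total^2)
sum(item variances) = 11.6
k/(k-1) = 7/6 = 1.166667
1 - 11.6/54.8 = 1 - 0.211679 = 0.788321
alpha = 1.166667 * 0.788321
= 0.9197


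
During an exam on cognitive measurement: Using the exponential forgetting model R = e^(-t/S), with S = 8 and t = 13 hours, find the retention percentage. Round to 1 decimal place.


R = e^(-t/S)
-t/S = -13/8 = -1.625
R = e^(-1.625) = 0.196912
Percentage = 0.196912 * 100
= 19.7


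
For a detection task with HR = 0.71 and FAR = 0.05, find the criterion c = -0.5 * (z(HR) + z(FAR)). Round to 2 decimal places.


c = -0.5 * (z(HR) + z(FAR))
z(0.71) = 0.5534
z(0.05) = -1.6449
c = -0.5 * (0.5534 + -1.6449)
= -0.5 * -1.0915
= 0.55


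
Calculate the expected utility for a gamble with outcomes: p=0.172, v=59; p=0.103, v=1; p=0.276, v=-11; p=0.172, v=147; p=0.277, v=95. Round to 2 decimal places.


EU = sum(p_i * v_i)
0.172 * 59 = 10.148
0.103 * 1 = 0.103
0.276 * -11 = -3.036
0.172 * 147 = 25.284
0.277 * 95 = 26.315
EU = 10.148 + 0.103 + -3.036 + 25.284 + 26.315
= 58.81


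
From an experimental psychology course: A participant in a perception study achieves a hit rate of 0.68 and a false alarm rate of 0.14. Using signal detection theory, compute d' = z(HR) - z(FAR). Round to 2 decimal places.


d' = z(HR) - z(FAR)
z(0.68) = 0.4677
z(0.14) = -1.0803
d' = 0.4677 - -1.0803
= 1.55


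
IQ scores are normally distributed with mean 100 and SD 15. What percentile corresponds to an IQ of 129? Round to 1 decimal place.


z = (IQ - mean) / SD
z = (129 - 100) / 15 = 1.9333
Percentile = Phi(1.9333) * 100
Phi(1.9333) = 0.9734
= 97.3


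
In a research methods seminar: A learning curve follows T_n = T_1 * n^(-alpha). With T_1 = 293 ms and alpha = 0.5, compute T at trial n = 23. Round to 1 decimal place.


T_n = 293 * 23^(-0.5)
23^(-0.5) = 0.208514
T_n = 293 * 0.208514
= 61.1 ms


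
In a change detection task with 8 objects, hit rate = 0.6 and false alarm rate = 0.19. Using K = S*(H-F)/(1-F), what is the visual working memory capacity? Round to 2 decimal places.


K = S * (H - F) / (1 - F)
H - F = 0.41
1 - F = 0.81
K = 8 * 0.41 / 0.81
= 4.05


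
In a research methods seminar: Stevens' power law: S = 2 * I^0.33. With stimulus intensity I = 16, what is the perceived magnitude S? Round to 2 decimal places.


S = 2 * 16^0.33
16^0.33 = 2.4967
S = 2 * 2.4967
= 4.99


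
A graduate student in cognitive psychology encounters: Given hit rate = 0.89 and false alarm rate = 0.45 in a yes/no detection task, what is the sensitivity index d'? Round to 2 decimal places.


d' = z(HR) - z(FAR)
z(0.89) = 1.2265
z(0.45) = -0.1257
d' = 1.2265 - -0.1257
= 1.35


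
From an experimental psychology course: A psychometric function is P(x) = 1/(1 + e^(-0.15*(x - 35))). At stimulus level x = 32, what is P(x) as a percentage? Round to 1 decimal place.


P(x) = 1/(1 + e^(-0.15*(32 - 35)))
Exponent = -0.15 * -3 = 0.45
e^(0.45) = 1.568312
P = 1/(1 + 1.568312) = 0.389361
Percentage = 38.9


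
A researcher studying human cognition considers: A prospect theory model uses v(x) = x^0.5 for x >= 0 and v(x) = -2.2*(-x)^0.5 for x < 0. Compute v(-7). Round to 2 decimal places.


Since x = -7 < 0, use v(x) = -lambda*(-x)^alpha
(-x) = 7
7^0.5 = 2.6458
v(-7) = -2.2 * 2.6458
= -5.82


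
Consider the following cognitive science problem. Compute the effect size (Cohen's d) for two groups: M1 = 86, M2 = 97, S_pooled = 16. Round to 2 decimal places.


Cohen's d = (M1 - M2) / S_pooled
= (86 - 97) / 16
= -11 / 16
= -0.69


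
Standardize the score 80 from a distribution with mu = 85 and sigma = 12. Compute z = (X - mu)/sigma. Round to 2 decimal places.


z = (X - mu) / sigma
= (80 - 85) / 12
= -5 / 12
= -0.42


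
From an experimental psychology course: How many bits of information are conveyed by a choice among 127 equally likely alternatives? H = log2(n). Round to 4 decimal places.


H = log2(n)
H = log2(127)
= 6.9887


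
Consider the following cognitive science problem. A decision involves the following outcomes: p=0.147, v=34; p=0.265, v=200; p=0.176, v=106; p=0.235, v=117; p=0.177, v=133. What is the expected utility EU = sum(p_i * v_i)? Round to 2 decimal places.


EU = sum(p_i * v_i)
0.147 * 34 = 4.998
0.265 * 200 = 53.0
0.176 * 106 = 18.656
0.235 * 117 = 27.495
0.177 * 133 = 23.541
EU = 4.998 + 53.0 + 18.656 + 27.495 + 23.541
= 127.69
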